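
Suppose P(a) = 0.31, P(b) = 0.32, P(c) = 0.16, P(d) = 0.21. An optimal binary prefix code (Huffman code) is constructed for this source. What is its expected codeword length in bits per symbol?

Repeatedly combine the two least-probable nodes; the expected code length is the sum of the merged weights.
merge 4/25 + 21/100 → 37/100
merge 31/100 + 8/25 → 63/100
merge 37/100 + 63/100 → 1
L = 37/100 + 63/100 + 1 = 2 bits/symbol.

2 bits/symbol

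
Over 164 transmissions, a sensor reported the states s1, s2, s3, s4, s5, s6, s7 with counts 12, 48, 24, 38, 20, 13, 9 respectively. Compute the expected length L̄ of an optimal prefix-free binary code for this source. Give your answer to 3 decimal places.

Probabilities are the counts divided by 164.
Repeatedly combine the two least-probable nodes; the expected code length is the sum of the merged weights.
merge 9/164 + 3/41 → 21/164
merge 13/164 + 5/41 → 33/164
merge 21/164 + 6/41 → 45/164
merge 33/164 + 19/82 → 71/164
merge 45/164 + 12/41 → 93/164
merge 71/164 + 93/164 → 1
L = 21/164 + 33/164 + 45/164 + 71/164 + 93/164 + 1 = 427/164 ≈ 2.604 bits/symbol.

2.604 bits/symbol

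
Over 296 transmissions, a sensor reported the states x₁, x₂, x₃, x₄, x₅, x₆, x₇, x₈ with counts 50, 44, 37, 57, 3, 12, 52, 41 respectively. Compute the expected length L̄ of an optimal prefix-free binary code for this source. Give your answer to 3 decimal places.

2.858 bits/symbol

Probabilities are the counts divided by 296.
Repeatedly combine the two least-probable nodes; the expected code length is the sum of the merged weights.
merge 3/296 + 3/74 → 15/296
merge 15/296 + 1/8 → 13/74
merge 41/296 + 11/74 → 85/296
merge 25/148 + 13/74 → 51/148
merge 13/74 + 57/296 → 109/296
merge 85/296 + 51/148 → 187/296
merge 109/296 + 187/296 → 1
L = 15/296 + 13/74 + 85/296 + 51/148 + 109/296 + 187/296 + 1 = 423/148 ≈ 2.858 bits/symbol.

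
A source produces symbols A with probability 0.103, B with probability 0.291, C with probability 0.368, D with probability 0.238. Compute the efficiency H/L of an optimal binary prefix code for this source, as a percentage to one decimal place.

Entropy H = −Σ p log₂ p ≈ 1.8796 bits.
Huffman merges: 103/1000+119/500→341/1000; 291/1000+341/1000→79/125; 46/125+79/125→1. L = 1973/1000 ≈ 1.9730.
Efficiency = H/L = 1.8796/1.9730 = 95.3%.

95.3%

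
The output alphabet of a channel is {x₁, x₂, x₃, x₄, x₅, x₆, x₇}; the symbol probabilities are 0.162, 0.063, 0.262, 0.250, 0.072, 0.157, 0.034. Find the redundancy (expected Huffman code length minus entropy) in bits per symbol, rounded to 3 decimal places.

0.044 bits

Entropy H = −Σ p log₂ p ≈ 2.5415 bits.
Huffman merges: 17/500+63/1000→97/1000; 9/125+97/1000→169/1000; 157/1000+81/500→319/1000; 169/1000+1/4→419/1000; 131/500+319/1000→581/1000; 419/1000+581/1000→1. L = 517/200 ≈ 2.5850.
L − H = 2.5850 − 2.5415 = 0.044 bits.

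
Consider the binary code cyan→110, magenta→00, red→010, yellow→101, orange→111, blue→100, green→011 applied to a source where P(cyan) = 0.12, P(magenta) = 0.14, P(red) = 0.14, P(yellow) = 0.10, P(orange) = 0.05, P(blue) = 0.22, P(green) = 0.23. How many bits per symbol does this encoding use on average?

L̄ = Σ pᵢ·ℓᵢ = 0.12·3 + 0.14·2 + 0.14·3 + 0.10·3 + 0.05·3 + 0.22·3 + 0.23·3 = 2.86 bits/symbol.

2.86 bits/symbol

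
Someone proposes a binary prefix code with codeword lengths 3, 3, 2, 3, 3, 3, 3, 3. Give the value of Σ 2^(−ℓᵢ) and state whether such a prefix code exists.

1.125; no

With common denominator 2^3 = 8: Σ 2^(−ℓᵢ) = 1/8 + 1/8 + 2/8 + 1/8 + 1/8 + 1/8 + 1/8 + 1/8 = 9/8 = 1.125.
Kraft's inequality requires Σ ≤ 1; here Σ = 1.125 > 1, so no such prefix code exists.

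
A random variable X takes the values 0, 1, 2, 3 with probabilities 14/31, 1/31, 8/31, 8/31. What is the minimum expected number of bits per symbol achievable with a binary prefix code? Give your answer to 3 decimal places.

1.839 bits/symbol

Repeatedly combine the two least-probable nodes; the expected code length is the sum of the merged weights.
merge 1/31 + 8/31 → 9/31
merge 8/31 + 9/31 → 17/31
merge 14/31 + 17/31 → 1
L = 9/31 + 17/31 + 1 = 57/31 ≈ 1.839 bits/symbol.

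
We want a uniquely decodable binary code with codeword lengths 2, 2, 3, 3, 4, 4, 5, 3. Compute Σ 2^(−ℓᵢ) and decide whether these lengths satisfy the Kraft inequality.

1.03125; no

With common denominator 2^5 = 32: Σ 2^(−ℓᵢ) = 8/32 + 8/32 + 4/32 + 4/32 + 2/32 + 2/32 + 1/32 + 4/32 = 33/32 = 1.03125.
Kraft's inequality requires Σ ≤ 1; here Σ = 1.03125 > 1, so no such prefix code exists.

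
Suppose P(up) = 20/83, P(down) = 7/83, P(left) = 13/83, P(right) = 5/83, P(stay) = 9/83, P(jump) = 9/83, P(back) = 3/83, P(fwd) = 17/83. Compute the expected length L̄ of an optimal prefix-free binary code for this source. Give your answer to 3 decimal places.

2.831 bits/symbol

Repeatedly combine the two least-probable nodes; the expected code length is the sum of the merged weights.
merge 3/83 + 5/83 → 8/83
merge 7/83 + 8/83 → 15/83
merge 9/83 + 9/83 → 18/83
merge 13/83 + 15/83 → 28/83
merge 17/83 + 18/83 → 35/83
merge 20/83 + 28/83 → 48/83
merge 35/83 + 48/83 → 1
L = 8/83 + 15/83 + 18/83 + 28/83 + 35/83 + 48/83 + 1 = 235/83 ≈ 2.831 bits/symbol.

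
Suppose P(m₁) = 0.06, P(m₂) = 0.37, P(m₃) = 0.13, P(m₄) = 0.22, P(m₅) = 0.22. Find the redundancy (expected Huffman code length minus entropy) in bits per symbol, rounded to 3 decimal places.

0.072 bits

Entropy H = −Σ p log₂ p ≈ 2.1181 bits.
Huffman merges: 3/50+13/100→19/100; 19/100+11/50→41/100; 11/50+37/100→59/100; 41/100+59/100→1. L = 219/100 ≈ 2.1900.
L − H = 2.1900 − 2.1181 = 0.072 bits.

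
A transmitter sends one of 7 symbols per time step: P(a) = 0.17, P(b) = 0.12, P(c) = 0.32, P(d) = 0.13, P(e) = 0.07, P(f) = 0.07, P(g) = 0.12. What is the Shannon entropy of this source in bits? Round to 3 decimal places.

2.615 bits

H = −Σ pᵢ log₂ pᵢ.
−0.17·log₂(0.17) = 0.4346
−0.12·log₂(0.12) = 0.3671
−0.32·log₂(0.32) = 0.5260
−0.13·log₂(0.13) = 0.3826
−0.07·log₂(0.07) = 0.2686
−0.07·log₂(0.07) = 0.2686
−0.12·log₂(0.12) = 0.3671
Sum ≈ 2.6145 → 2.615 bits.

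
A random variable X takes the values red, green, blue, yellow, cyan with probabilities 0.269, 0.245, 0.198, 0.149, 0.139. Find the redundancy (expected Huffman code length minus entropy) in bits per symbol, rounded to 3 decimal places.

Entropy H = −Σ p log₂ p ≈ 2.2743 bits.
Huffman merges: 139/1000+149/1000→36/125; 99/500+49/200→443/1000; 269/1000+36/125→557/1000; 443/1000+557/1000→1. L = 286/125 ≈ 2.2880.
L − H = 2.2880 − 2.2743 = 0.014 bits.

0.014 bits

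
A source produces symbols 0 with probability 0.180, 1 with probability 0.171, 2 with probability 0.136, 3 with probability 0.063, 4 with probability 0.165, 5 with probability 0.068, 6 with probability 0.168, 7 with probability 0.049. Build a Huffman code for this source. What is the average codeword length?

Repeatedly combine the two least-probable nodes; the expected code length is the sum of the merged weights.
merge 49/1000 + 63/1000 → 14/125
merge 17/250 + 14/125 → 9/50
merge 17/125 + 33/200 → 301/1000
merge 21/125 + 171/1000 → 339/1000
merge 9/50 + 9/50 → 9/25
merge 301/1000 + 339/1000 → 16/25
merge 9/25 + 16/25 → 1
L = 14/125 + 9/50 + 301/1000 + 339/1000 + 9/25 + 16/25 + 1 = 733/250 = 2.932 bits/symbol.

2.932 bits/symbol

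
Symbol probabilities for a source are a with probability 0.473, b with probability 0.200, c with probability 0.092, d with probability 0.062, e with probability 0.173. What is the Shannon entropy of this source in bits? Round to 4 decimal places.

1.9786 bits

H = −Σ pᵢ log₂ pᵢ.
−0.473·log₂(0.473) = 0.5109
−0.200·log₂(0.200) = 0.4644
−0.092·log₂(0.092) = 0.3167
−0.062·log₂(0.062) = 0.2487
−0.173·log₂(0.173) = 0.4379
Sum ≈ 1.9786 → 1.9786 bits.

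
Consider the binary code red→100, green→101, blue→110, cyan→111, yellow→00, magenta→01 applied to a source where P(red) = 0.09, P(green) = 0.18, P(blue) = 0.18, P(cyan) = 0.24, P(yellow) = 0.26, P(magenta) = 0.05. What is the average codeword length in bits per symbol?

2.69 bits/symbol

L̄ = Σ pᵢ·ℓᵢ = 0.09·3 + 0.18·3 + 0.18·3 + 0.24·3 + 0.26·2 + 0.05·2 = 2.69 bits/symbol.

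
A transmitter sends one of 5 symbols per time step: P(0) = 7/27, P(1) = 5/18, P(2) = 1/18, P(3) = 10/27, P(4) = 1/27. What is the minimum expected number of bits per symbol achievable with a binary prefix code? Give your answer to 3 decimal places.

2.074 bits/symbol

Repeatedly combine the two least-probable nodes; the expected code length is the sum of the merged weights.
merge 1/27 + 1/18 → 5/54
merge 5/54 + 7/27 → 19/54
merge 5/18 + 19/54 → 17/27
merge 10/27 + 17/27 → 1
L = 5/54 + 19/54 + 17/27 + 1 = 56/27 ≈ 2.074 bits/symbol.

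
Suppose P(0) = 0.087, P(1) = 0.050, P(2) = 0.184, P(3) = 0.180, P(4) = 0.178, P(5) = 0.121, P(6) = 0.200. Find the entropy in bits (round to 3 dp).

H = −Σ pᵢ log₂ pᵢ.
−0.087·log₂(0.087) = 0.3065
−0.050·log₂(0.050) = 0.2161
−0.184·log₂(0.184) = 0.4494
−0.180·log₂(0.180) = 0.4453
−0.178·log₂(0.178) = 0.4432
−0.121·log₂(0.121) = 0.3687
−0.200·log₂(0.200) = 0.4644
Sum ≈ 2.6936 → 2.694 bits.

2.694 bits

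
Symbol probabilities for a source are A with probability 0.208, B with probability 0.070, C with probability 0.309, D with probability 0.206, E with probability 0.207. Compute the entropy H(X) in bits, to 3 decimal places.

2.203 bits

H = −Σ pᵢ log₂ pᵢ.
−0.208·log₂(0.208) = 0.4712
−0.070·log₂(0.070) = 0.2686
−0.309·log₂(0.309) = 0.5235
−0.206·log₂(0.206) = 0.4695
−0.207·log₂(0.207) = 0.4704
Sum ≈ 2.2032 → 2.203 bits.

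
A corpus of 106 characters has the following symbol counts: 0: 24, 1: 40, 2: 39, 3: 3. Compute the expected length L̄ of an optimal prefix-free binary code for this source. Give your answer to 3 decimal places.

1.877 bits/symbol

Probabilities are the counts divided by 106.
Repeatedly combine the two least-probable nodes; the expected code length is the sum of the merged weights.
merge 3/106 + 12/53 → 27/106
merge 27/106 + 39/106 → 33/53
merge 20/53 + 33/53 → 1
L = 27/106 + 33/53 + 1 = 199/106 ≈ 1.877 bits/symbol.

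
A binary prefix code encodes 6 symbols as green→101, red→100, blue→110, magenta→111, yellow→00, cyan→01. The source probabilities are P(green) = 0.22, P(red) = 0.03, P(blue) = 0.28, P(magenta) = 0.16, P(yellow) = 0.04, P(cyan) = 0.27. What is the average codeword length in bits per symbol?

L̄ = Σ pᵢ·ℓᵢ = 0.22·3 + 0.03·3 + 0.28·3 + 0.16·3 + 0.04·2 + 0.27·2 = 2.69 bits/symbol.

2.69 bits/symbol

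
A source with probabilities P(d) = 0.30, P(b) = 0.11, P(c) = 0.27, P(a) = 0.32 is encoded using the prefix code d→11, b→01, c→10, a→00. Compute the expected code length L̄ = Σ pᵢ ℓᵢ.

2 bits/symbol

L̄ = Σ pᵢ·ℓᵢ = 0.30·2 + 0.11·2 + 0.27·2 + 0.32·2 = 2 bits/symbol.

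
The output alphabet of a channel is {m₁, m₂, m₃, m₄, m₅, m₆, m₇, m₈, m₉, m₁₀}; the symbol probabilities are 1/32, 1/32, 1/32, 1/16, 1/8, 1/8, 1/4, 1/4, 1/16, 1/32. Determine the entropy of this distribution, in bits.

Each probability is a power of 1/2, so log₂(1/p) is an integer.
H = Σ p·log₂(1/p) = 1/32·5 + 1/32·5 + 1/32·5 + 1/16·4 + 1/8·3 + 1/8·3 + 1/4·2 + 1/4·2 + 1/16·4 + 1/32·5 = 2.875 bits.

2.875 bits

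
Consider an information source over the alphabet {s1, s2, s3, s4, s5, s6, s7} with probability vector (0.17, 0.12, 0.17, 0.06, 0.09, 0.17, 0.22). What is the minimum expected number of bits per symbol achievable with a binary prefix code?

2.76 bits/symbol

Repeatedly combine the two least-probable nodes; the expected code length is the sum of the merged weights.
merge 3/50 + 9/100 → 3/20
merge 3/25 + 3/20 → 27/100
merge 17/100 + 17/100 → 17/50
merge 17/100 + 11/50 → 39/100
merge 27/100 + 17/50 → 61/100
merge 39/100 + 61/100 → 1
L = 3/20 + 27/100 + 17/50 + 39/100 + 61/100 + 1 = 69/25 = 2.76 bits/symbol.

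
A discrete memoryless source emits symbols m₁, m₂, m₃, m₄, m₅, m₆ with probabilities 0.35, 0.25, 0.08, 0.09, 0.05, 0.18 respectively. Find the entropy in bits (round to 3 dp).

H = −Σ pᵢ log₂ pᵢ.
−0.35·log₂(0.35) = 0.5301
−0.25·log₂(0.25) = 0.5000
−0.08·log₂(0.08) = 0.2915
−0.09·log₂(0.09) = 0.3127
−0.05·log₂(0.05) = 0.2161
−0.18·log₂(0.18) = 0.4453
Sum ≈ 2.2957 → 2.296 bits.

2.296 bits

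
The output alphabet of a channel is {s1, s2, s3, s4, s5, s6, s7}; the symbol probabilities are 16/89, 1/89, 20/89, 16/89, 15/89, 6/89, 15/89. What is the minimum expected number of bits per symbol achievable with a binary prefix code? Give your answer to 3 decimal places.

2.674 bits/symbol

Repeatedly combine the two least-probable nodes; the expected code length is the sum of the merged weights.
merge 1/89 + 6/89 → 7/89
merge 7/89 + 15/89 → 22/89
merge 15/89 + 16/89 → 31/89
merge 16/89 + 20/89 → 36/89
merge 22/89 + 31/89 → 53/89
merge 36/89 + 53/89 → 1
L = 7/89 + 22/89 + 31/89 + 36/89 + 53/89 + 1 = 238/89 ≈ 2.674 bits/symbol.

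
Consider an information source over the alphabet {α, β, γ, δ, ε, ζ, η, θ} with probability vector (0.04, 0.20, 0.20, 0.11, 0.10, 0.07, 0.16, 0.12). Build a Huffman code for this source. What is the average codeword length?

2.91 bits/symbol

Repeatedly combine the two least-probable nodes; the expected code length is the sum of the merged weights.
merge 1/25 + 7/100 → 11/100
merge 1/10 + 11/100 → 21/100
merge 11/100 + 3/25 → 23/100
merge 4/25 + 1/5 → 9/25
merge 1/5 + 21/100 → 41/100
merge 23/100 + 9/25 → 59/100
merge 41/100 + 59/100 → 1
L = 11/100 + 21/100 + 23/100 + 9/25 + 41/100 + 59/100 + 1 = 291/100 = 2.91 bits/symbol.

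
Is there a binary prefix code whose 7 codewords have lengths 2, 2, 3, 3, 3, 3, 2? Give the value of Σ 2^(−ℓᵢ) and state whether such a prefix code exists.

With common denominator 2^3 = 8: Σ 2^(−ℓᵢ) = 2/8 + 2/8 + 1/8 + 1/8 + 1/8 + 1/8 + 2/8 = 10/8 = 1.25.
Kraft's inequality requires Σ ≤ 1; here Σ = 1.25 > 1, so no such prefix code exists.

1.25; no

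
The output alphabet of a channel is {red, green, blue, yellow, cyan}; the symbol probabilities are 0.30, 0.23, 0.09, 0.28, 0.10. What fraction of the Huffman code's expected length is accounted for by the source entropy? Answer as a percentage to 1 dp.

99.0%

Entropy H = −Σ p log₂ p ≈ 2.1678 bits.
Huffman merges: 9/100+1/10→19/100; 19/100+23/100→21/50; 7/25+3/10→29/50; 21/50+29/50→1. L = 219/100 ≈ 2.1900.
Efficiency = H/L = 2.1678/2.1900 = 99.0%.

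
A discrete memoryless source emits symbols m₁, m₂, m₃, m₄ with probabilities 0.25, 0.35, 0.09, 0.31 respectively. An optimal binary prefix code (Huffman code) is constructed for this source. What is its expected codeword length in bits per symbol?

1.99 bits/symbol

Repeatedly combine the two least-probable nodes; the expected code length is the sum of the merged weights.
merge 9/100 + 1/4 → 17/50
merge 31/100 + 17/50 → 13/20
merge 7/20 + 13/20 → 1
L = 17/50 + 13/20 + 1 = 199/100 = 1.99 bits/symbol.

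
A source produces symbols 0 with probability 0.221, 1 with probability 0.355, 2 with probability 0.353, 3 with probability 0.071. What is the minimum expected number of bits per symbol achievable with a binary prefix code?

1.937 bits/symbol

Repeatedly combine the two least-probable nodes; the expected code length is the sum of the merged weights.
merge 71/1000 + 221/1000 → 73/250
merge 73/250 + 353/1000 → 129/200
merge 71/200 + 129/200 → 1
L = 73/250 + 129/200 + 1 = 1937/1000 = 1.937 bits/symbol.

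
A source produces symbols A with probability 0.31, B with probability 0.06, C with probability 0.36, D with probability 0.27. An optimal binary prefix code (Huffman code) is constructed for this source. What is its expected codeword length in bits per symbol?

Repeatedly combine the two least-probable nodes; the expected code length is the sum of the merged weights.
merge 3/50 + 27/100 → 33/100
merge 31/100 + 33/100 → 16/25
merge 9/25 + 16/25 → 1
L = 33/100 + 16/25 + 1 = 197/100 = 1.97 bits/symbol.

1.97 bits/symbol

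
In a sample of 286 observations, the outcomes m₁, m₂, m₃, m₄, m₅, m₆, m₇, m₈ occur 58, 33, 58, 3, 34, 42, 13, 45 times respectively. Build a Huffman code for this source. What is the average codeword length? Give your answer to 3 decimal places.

2.822 bits/symbol

Probabilities are the counts divided by 286.
Repeatedly combine the two least-probable nodes; the expected code length is the sum of the merged weights.
merge 3/286 + 1/22 → 8/143
merge 8/143 + 3/26 → 49/286
merge 17/143 + 21/143 → 38/143
merge 45/286 + 49/286 → 47/143
merge 29/143 + 29/143 → 58/143
merge 38/143 + 47/143 → 85/143
merge 58/143 + 85/143 → 1
L = 8/143 + 49/286 + 38/143 + 47/143 + 58/143 + 85/143 + 1 = 807/286 ≈ 2.822 bits/symbol.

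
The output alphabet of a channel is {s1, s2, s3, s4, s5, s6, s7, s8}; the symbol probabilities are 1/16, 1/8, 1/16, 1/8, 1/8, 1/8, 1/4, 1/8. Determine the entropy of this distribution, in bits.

2.875 bits

Each probability is a power of 1/2, so log₂(1/p) is an integer.
H = Σ p·log₂(1/p) = 1/16·4 + 1/8·3 + 1/16·4 + 1/8·3 + 1/8·3 + 1/8·3 + 1/4·2 + 1/8·3 = 2.875 bits.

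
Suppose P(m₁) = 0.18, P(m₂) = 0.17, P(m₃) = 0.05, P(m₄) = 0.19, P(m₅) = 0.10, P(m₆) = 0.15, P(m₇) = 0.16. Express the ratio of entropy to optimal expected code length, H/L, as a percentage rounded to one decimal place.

97.7%

Entropy H = −Σ p log₂ p ≈ 2.7170 bits.
Huffman merges: 1/20+1/10→3/20; 3/20+3/20→3/10; 4/25+17/100→33/100; 9/50+19/100→37/100; 3/10+33/100→63/100; 37/100+63/100→1. L = 139/50 ≈ 2.7800.
Efficiency = H/L = 2.7170/2.7800 = 97.7%.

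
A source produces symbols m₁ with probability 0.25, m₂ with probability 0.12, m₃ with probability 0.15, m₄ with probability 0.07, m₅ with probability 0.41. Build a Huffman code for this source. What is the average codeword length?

2.12 bits/symbol

Repeatedly combine the two least-probable nodes; the expected code length is the sum of the merged weights.
merge 7/100 + 3/25 → 19/100
merge 3/20 + 19/100 → 17/50
merge 1/4 + 17/50 → 59/100
merge 41/100 + 59/100 → 1
L = 19/100 + 17/50 + 59/100 + 1 = 53/25 = 2.12 bits/symbol.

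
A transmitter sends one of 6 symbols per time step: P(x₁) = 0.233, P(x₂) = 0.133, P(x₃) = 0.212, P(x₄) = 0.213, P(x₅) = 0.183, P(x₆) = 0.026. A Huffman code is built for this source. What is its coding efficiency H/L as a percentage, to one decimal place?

Entropy H = −Σ p log₂ p ≈ 2.4117 bits.
Huffman merges: 13/500+133/1000→159/1000; 159/1000+183/1000→171/500; 53/250+213/1000→17/40; 233/1000+171/500→23/40; 17/40+23/40→1. L = 2501/1000 ≈ 2.5010.
Efficiency = H/L = 2.4117/2.5010 = 96.4%.

96.4%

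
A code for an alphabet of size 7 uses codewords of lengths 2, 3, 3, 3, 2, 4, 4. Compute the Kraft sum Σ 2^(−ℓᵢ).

1

With common denominator 2^4 = 16: Σ 2^(−ℓᵢ) = 4/16 + 2/16 + 2/16 + 2/16 + 4/16 + 1/16 + 1/16 = 16/16 = 1.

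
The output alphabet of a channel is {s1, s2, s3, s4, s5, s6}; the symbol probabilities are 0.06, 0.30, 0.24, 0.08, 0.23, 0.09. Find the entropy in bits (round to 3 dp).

2.351 bits

H = −Σ pᵢ log₂ pᵢ.
−0.06·log₂(0.06) = 0.2435
−0.30·log₂(0.30) = 0.5211
−0.24·log₂(0.24) = 0.4941
−0.08·log₂(0.08) = 0.2915
−0.23·log₂(0.23) = 0.4877
−0.09·log₂(0.09) = 0.3127
Sum ≈ 2.3506 → 2.351 bits.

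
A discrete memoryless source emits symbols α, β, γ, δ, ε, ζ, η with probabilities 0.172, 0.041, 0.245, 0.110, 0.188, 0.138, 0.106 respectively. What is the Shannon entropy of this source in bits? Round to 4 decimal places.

H = −Σ pᵢ log₂ pᵢ.
−0.172·log₂(0.172) = 0.4368
−0.041·log₂(0.041) = 0.1889
−0.245·log₂(0.245) = 0.4971
−0.110·log₂(0.110) = 0.3503
−0.188·log₂(0.188) = 0.4533
−0.138·log₂(0.138) = 0.3943
−0.106·log₂(0.106) = 0.3432
Sum ≈ 2.6640 → 2.6640 bits.

2.6640 bits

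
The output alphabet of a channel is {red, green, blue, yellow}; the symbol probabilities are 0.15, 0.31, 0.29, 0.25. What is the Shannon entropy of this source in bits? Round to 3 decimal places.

H = −Σ pᵢ log₂ pᵢ.
−0.15·log₂(0.15) = 0.4105
−0.31·log₂(0.31) = 0.5238
−0.29·log₂(0.29) = 0.5179
−0.25·log₂(0.25) = 0.5000
Sum ≈ 1.9522 → 1.952 bits.

1.952 bits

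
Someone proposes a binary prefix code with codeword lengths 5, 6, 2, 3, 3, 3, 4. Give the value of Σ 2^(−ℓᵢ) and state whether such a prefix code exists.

With common denominator 2^6 = 64: Σ 2^(−ℓᵢ) = 2/64 + 1/64 + 16/64 + 8/64 + 8/64 + 8/64 + 4/64 = 47/64 = 0.734375.
Kraft's inequality requires Σ ≤ 1; here Σ = 0.734375 ≤ 1, so such a prefix code exists.

0.734375; yes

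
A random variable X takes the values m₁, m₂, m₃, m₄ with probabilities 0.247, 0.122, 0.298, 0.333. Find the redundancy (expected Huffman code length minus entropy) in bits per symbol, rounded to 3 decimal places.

Entropy H = −Σ p log₂ p ≈ 1.9173 bits.
Huffman merges: 61/500+247/1000→369/1000; 149/500+333/1000→631/1000; 369/1000+631/1000→1. L = 2 ≈ 2.0000.
L − H = 2.0000 − 1.9173 = 0.083 bits.

0.083 bits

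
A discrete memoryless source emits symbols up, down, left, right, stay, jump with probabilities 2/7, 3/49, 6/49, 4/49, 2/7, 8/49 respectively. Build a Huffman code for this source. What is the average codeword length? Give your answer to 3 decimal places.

Repeatedly combine the two least-probable nodes; the expected code length is the sum of the merged weights.
merge 3/49 + 4/49 → 1/7
merge 6/49 + 1/7 → 13/49
merge 8/49 + 13/49 → 3/7
merge 2/7 + 2/7 → 4/7
merge 3/7 + 4/7 → 1
L = 1/7 + 13/49 + 3/7 + 4/7 + 1 = 118/49 ≈ 2.408 bits/symbol.

2.408 bits/symbol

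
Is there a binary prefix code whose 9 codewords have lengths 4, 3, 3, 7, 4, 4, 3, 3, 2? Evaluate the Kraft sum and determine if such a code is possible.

With common denominator 2^7 = 128: Σ 2^(−ℓᵢ) = 8/128 + 16/128 + 16/128 + 1/128 + 8/128 + 8/128 + 16/128 + 16/128 + 32/128 = 121/128 = 0.9453125.
Kraft's inequality requires Σ ≤ 1; here Σ = 0.9453125 ≤ 1, so such a prefix code exists.

0.9453125; yes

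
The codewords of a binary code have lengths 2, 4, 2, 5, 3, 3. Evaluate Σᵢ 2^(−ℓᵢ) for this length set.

0.84375

With common denominator 2^5 = 32: Σ 2^(−ℓᵢ) = 8/32 + 2/32 + 8/32 + 1/32 + 4/32 + 4/32 = 27/32 = 0.84375.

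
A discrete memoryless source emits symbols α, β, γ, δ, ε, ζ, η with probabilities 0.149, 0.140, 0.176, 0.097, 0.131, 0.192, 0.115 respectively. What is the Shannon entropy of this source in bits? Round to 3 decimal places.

2.774 bits

H = −Σ pᵢ log₂ pᵢ.
−0.149·log₂(0.149) = 0.4092
−0.140·log₂(0.140) = 0.3971
−0.176·log₂(0.176) = 0.4411
−0.097·log₂(0.097) = 0.3265
−0.131·log₂(0.131) = 0.3841
−0.192·log₂(0.192) = 0.4571
−0.115·log₂(0.115) = 0.3588
Sum ≈ 2.7741 → 2.774 bits.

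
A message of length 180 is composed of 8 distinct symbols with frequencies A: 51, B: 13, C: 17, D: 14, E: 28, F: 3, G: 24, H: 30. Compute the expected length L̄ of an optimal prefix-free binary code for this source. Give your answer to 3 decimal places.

2.806 bits/symbol

Probabilities are the counts divided by 180.
Repeatedly combine the two least-probable nodes; the expected code length is the sum of the merged weights.
merge 1/60 + 13/180 → 4/45
merge 7/90 + 4/45 → 1/6
merge 17/180 + 2/15 → 41/180
merge 7/45 + 1/6 → 29/90
merge 1/6 + 41/180 → 71/180
merge 17/60 + 29/90 → 109/180
merge 71/180 + 109/180 → 1
L = 4/45 + 1/6 + 41/180 + 29/90 + 71/180 + 109/180 + 1 = 101/36 ≈ 2.806 bits/symbol.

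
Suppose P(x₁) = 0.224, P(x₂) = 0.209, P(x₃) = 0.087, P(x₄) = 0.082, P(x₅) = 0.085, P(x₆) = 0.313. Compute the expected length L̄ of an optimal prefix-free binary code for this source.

2.421 bits/symbol

Repeatedly combine the two least-probable nodes; the expected code length is the sum of the merged weights.
merge 41/500 + 17/200 → 167/1000
merge 87/1000 + 167/1000 → 127/500
merge 209/1000 + 28/125 → 433/1000
merge 127/500 + 313/1000 → 567/1000
merge 433/1000 + 567/1000 → 1
L = 167/1000 + 127/500 + 433/1000 + 567/1000 + 1 = 2421/1000 = 2.421 bits/symbol.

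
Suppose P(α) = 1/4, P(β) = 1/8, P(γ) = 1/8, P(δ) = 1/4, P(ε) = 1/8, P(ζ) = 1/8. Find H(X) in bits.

Each probability is a power of 1/2, so log₂(1/p) is an integer.
H = Σ p·log₂(1/p) = 1/4·2 + 1/8·3 + 1/8·3 + 1/4·2 + 1/8·3 + 1/8·3 = 2.5 bits.

2.5 bits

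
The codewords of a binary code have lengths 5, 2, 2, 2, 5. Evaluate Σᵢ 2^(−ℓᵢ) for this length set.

With common denominator 2^5 = 32: Σ 2^(−ℓᵢ) = 1/32 + 8/32 + 8/32 + 8/32 + 1/32 = 26/32 = 0.8125.

0.8125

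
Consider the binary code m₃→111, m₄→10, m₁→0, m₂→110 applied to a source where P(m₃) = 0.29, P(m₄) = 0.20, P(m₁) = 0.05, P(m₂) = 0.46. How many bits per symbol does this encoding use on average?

2.7 bits/symbol

L̄ = Σ pᵢ·ℓᵢ = 0.29·3 + 0.20·2 + 0.05·1 + 0.46·3 = 2.7 bits/symbol.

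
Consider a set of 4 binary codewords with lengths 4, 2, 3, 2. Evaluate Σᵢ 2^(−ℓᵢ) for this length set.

With common denominator 2^4 = 16: Σ 2^(−ℓᵢ) = 1/16 + 4/16 + 2/16 + 4/16 = 11/16 = 0.6875.

0.6875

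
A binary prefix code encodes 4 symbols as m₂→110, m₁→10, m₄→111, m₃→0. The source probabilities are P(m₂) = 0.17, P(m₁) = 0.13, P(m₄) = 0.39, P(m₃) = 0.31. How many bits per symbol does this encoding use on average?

L̄ = Σ pᵢ·ℓᵢ = 0.17·3 + 0.13·2 + 0.39·3 + 0.31·1 = 2.25 bits/symbol.

2.25 bits/symbol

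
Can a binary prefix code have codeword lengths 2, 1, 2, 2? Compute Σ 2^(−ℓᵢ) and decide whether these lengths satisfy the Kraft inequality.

With common denominator 2^2 = 4: Σ 2^(−ℓᵢ) = 1/4 + 2/4 + 1/4 + 1/4 = 5/4 = 1.25.
Kraft's inequality requires Σ ≤ 1; here Σ = 1.25 > 1, so no such prefix code exists.

1.25; no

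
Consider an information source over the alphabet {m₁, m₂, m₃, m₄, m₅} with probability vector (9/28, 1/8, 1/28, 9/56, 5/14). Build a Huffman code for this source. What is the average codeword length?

Repeatedly combine the two least-probable nodes; the expected code length is the sum of the merged weights.
merge 1/28 + 1/8 → 9/56
merge 9/56 + 9/56 → 9/28
merge 9/28 + 9/28 → 9/14
merge 5/14 + 9/14 → 1
L = 9/56 + 9/28 + 9/14 + 1 = 17/8 = 2.125 bits/symbol.

2.125 bits/symbol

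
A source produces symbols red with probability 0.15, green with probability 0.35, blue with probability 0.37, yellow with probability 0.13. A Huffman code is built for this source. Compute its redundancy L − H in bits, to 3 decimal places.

Entropy H = −Σ p log₂ p ≈ 1.8540 bits.
Huffman merges: 13/100+3/20→7/25; 7/25+7/20→63/100; 37/100+63/100→1. L = 191/100 ≈ 1.9100.
L − H = 1.9100 − 1.8540 = 0.056 bits.

0.056 bits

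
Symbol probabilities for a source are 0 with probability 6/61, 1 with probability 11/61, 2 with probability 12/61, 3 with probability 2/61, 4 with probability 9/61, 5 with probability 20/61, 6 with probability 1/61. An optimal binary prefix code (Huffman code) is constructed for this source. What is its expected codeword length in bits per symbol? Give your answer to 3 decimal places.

Repeatedly combine the two least-probable nodes; the expected code length is the sum of the merged weights.
merge 1/61 + 2/61 → 3/61
merge 3/61 + 6/61 → 9/61
merge 9/61 + 9/61 → 18/61
merge 11/61 + 12/61 → 23/61
merge 18/61 + 20/61 → 38/61
merge 23/61 + 38/61 → 1
L = 3/61 + 9/61 + 18/61 + 23/61 + 38/61 + 1 = 152/61 ≈ 2.492 bits/symbol.

2.492 bits/symbol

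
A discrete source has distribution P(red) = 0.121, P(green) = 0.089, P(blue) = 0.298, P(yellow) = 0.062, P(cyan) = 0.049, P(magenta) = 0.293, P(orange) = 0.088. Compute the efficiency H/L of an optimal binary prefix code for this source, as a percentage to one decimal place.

98.8%

Entropy H = −Σ p log₂ p ≈ 2.4892 bits.
Huffman merges: 49/1000+31/500→111/1000; 11/125+89/1000→177/1000; 111/1000+121/1000→29/125; 177/1000+29/125→409/1000; 293/1000+149/500→591/1000; 409/1000+591/1000→1. L = 63/25 ≈ 2.5200.
Efficiency = H/L = 2.4892/2.5200 = 98.8%.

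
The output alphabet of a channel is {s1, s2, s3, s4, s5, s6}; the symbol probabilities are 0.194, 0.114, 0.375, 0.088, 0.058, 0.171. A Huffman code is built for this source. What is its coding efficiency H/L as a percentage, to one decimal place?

97.2%

Entropy H = −Σ p log₂ p ≈ 2.3293 bits.
Huffman merges: 29/500+11/125→73/500; 57/500+73/500→13/50; 171/1000+97/500→73/200; 13/50+73/200→5/8; 3/8+5/8→1. L = 599/250 ≈ 2.3960.
Efficiency = H/L = 2.3293/2.3960 = 97.2%.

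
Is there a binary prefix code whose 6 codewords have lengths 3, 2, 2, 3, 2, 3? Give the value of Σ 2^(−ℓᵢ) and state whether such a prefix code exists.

With common denominator 2^3 = 8: Σ 2^(−ℓᵢ) = 1/8 + 2/8 + 2/8 + 1/8 + 2/8 + 1/8 = 9/8 = 1.125.
Kraft's inequality requires Σ ≤ 1; here Σ = 1.125 > 1, so no such prefix code exists.

1.125; no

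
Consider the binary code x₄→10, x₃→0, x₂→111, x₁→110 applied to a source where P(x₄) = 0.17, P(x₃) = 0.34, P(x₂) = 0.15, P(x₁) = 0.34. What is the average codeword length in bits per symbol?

2.15 bits/symbol

L̄ = Σ pᵢ·ℓᵢ = 0.17·2 + 0.34·1 + 0.15·3 + 0.34·3 = 2.15 bits/symbol.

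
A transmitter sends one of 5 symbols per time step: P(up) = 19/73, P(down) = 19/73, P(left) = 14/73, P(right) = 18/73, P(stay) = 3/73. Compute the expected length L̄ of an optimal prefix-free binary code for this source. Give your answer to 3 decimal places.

Repeatedly combine the two least-probable nodes; the expected code length is the sum of the merged weights.
merge 3/73 + 14/73 → 17/73
merge 17/73 + 18/73 → 35/73
merge 19/73 + 19/73 → 38/73
merge 35/73 + 38/73 → 1
L = 17/73 + 35/73 + 38/73 + 1 = 163/73 ≈ 2.233 bits/symbol.

2.233 bits/symbol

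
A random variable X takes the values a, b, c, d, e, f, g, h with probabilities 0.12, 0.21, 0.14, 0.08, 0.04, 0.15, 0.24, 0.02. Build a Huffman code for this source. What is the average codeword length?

2.75 bits/symbol

Repeatedly combine the two least-probable nodes; the expected code length is the sum of the merged weights.
merge 1/50 + 1/25 → 3/50
merge 3/50 + 2/25 → 7/50
merge 3/25 + 7/50 → 13/50
merge 7/50 + 3/20 → 29/100
merge 21/100 + 6/25 → 9/20
merge 13/50 + 29/100 → 11/20
merge 9/20 + 11/20 → 1
L = 3/50 + 7/50 + 13/50 + 29/100 + 9/20 + 11/20 + 1 = 11/4 = 2.75 bits/symbol.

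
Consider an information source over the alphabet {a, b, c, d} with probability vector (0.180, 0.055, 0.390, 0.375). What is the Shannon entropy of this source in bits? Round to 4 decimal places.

1.7359 bits

H = −Σ pᵢ log₂ pᵢ.
−0.180·log₂(0.180) = 0.4453
−0.055·log₂(0.055) = 0.2301
−0.390·log₂(0.390) = 0.5298
−0.375·log₂(0.375) = 0.5306
Sum ≈ 1.7359 → 1.7359 bits.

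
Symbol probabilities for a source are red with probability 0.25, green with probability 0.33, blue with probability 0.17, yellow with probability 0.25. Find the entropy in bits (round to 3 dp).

1.962 bits

H = −Σ pᵢ log₂ pᵢ.
−0.25·log₂(0.25) = 0.5000
−0.33·log₂(0.33) = 0.5278
−0.17·log₂(0.17) = 0.4346
−0.25·log₂(0.25) = 0.5000
Sum ≈ 1.9624 → 1.962 bits.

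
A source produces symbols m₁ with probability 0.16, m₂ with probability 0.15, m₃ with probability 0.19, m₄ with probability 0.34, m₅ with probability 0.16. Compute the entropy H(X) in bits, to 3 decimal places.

H = −Σ pᵢ log₂ pᵢ.
−0.16·log₂(0.16) = 0.4230
−0.15·log₂(0.15) = 0.4105
−0.19·log₂(0.19) = 0.4552
−0.34·log₂(0.34) = 0.5292
−0.16·log₂(0.16) = 0.4230
Sum ≈ 2.2410 → 2.241 bits.

2.241 bits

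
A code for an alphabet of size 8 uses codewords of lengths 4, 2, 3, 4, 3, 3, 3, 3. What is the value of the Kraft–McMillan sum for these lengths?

1

With common denominator 2^4 = 16: Σ 2^(−ℓᵢ) = 1/16 + 4/16 + 2/16 + 1/16 + 2/16 + 2/16 + 2/16 + 2/16 = 16/16 = 1.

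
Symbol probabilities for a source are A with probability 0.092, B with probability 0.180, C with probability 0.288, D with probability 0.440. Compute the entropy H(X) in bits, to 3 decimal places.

1.800 bits

H = −Σ pᵢ log₂ pᵢ.
−0.092·log₂(0.092) = 0.3167
−0.180·log₂(0.180) = 0.4453
−0.288·log₂(0.288) = 0.5172
−0.440·log₂(0.440) = 0.5211
Sum ≈ 1.8003 → 1.800 bits.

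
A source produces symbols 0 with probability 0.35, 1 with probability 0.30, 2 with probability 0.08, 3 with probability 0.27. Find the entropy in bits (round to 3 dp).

1.853 bits

H = −Σ pᵢ log₂ pᵢ.
−0.35·log₂(0.35) = 0.5301
−0.30·log₂(0.30) = 0.5211
−0.08·log₂(0.08) = 0.2915
−0.27·log₂(0.27) = 0.5100
Sum ≈ 1.8527 → 1.853 bits.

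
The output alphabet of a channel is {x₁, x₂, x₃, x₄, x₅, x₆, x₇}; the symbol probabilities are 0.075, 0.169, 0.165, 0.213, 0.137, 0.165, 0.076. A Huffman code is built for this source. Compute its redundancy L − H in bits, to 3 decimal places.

Entropy H = −Σ p log₂ p ≈ 2.7222 bits.
Huffman merges: 3/40+19/250→151/1000; 137/1000+151/1000→36/125; 33/200+33/200→33/100; 169/1000+213/1000→191/500; 36/125+33/100→309/500; 191/500+309/500→1. L = 2769/1000 ≈ 2.7690.
L − H = 2.7690 − 2.7222 = 0.047 bits.

0.047 bits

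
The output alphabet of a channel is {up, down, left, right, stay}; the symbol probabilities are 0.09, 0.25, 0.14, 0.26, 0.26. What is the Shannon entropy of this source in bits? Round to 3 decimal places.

H = −Σ pᵢ log₂ pᵢ.
−0.09·log₂(0.09) = 0.3127
−0.25·log₂(0.25) = 0.5000
−0.14·log₂(0.14) = 0.3971
−0.26·log₂(0.26) = 0.5053
−0.26·log₂(0.26) = 0.5053
Sum ≈ 2.2203 → 2.220 bits.

2.220 bits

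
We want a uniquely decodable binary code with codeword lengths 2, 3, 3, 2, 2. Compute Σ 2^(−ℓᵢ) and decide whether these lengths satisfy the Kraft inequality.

With common denominator 2^3 = 8: Σ 2^(−ℓᵢ) = 2/8 + 1/8 + 1/8 + 2/8 + 2/8 = 8/8 = 1.
Kraft's inequality requires Σ ≤ 1; here Σ = 1 ≤ 1, so such a prefix code exists.

1; yes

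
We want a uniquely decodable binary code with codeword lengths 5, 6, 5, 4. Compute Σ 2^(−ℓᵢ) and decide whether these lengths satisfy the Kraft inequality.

0.140625; yes

With common denominator 2^6 = 64: Σ 2^(−ℓᵢ) = 2/64 + 1/64 + 2/64 + 4/64 = 9/64 = 0.140625.
Kraft's inequality requires Σ ≤ 1; here Σ = 0.140625 ≤ 1, so such a prefix code exists.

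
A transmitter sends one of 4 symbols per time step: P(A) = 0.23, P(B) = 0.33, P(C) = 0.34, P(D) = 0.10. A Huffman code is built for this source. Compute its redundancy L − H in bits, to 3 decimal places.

Entropy H = −Σ p log₂ p ≈ 1.8769 bits.
Huffman merges: 1/10+23/100→33/100; 33/100+33/100→33/50; 17/50+33/50→1. L = 199/100 ≈ 1.9900.
L − H = 1.9900 − 1.8769 = 0.113 bits.

0.113 bits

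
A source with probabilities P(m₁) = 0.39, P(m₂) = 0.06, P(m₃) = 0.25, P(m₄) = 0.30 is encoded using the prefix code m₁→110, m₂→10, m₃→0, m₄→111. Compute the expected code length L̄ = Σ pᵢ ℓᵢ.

2.44 bits/symbol

L̄ = Σ pᵢ·ℓᵢ = 0.39·3 + 0.06·2 + 0.25·1 + 0.30·3 = 2.44 bits/symbol.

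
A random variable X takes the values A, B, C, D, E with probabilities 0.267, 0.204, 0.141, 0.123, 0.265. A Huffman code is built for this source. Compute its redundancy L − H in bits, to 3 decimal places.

0.009 bits

Entropy H = −Σ p log₂ p ≈ 2.2546 bits.
Huffman merges: 123/1000+141/1000→33/125; 51/250+33/125→117/250; 53/200+267/1000→133/250; 117/250+133/250→1. L = 283/125 ≈ 2.2640.
L − H = 2.2640 − 2.2546 = 0.009 bits.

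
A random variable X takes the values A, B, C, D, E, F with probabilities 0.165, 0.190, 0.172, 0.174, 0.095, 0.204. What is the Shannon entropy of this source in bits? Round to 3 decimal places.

H = −Σ pᵢ log₂ pᵢ.
−0.165·log₂(0.165) = 0.4289
−0.190·log₂(0.190) = 0.4552
−0.172·log₂(0.172) = 0.4368
−0.174·log₂(0.174) = 0.4390
−0.095·log₂(0.095) = 0.3226
−0.204·log₂(0.204) = 0.4678
Sum ≈ 2.5504 → 2.550 bits.

2.550 bits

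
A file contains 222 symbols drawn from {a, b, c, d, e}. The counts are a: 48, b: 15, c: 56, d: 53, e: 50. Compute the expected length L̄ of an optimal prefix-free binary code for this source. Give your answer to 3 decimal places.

2.284 bits/symbol

Probabilities are the counts divided by 222.
Repeatedly combine the two least-probable nodes; the expected code length is the sum of the merged weights.
merge 5/74 + 8/37 → 21/74
merge 25/111 + 53/222 → 103/222
merge 28/111 + 21/74 → 119/222
merge 103/222 + 119/222 → 1
L = 21/74 + 103/222 + 119/222 + 1 = 169/74 ≈ 2.284 bits/symbol.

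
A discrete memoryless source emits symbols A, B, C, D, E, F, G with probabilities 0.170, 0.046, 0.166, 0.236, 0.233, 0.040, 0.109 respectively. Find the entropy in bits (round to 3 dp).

2.585 bits

H = −Σ pᵢ log₂ pᵢ.
−0.170·log₂(0.170) = 0.4346
−0.046·log₂(0.046) = 0.2043
−0.166·log₂(0.166) = 0.4301
−0.236·log₂(0.236) = 0.4916
−0.233·log₂(0.233) = 0.4897
−0.040·log₂(0.040) = 0.1858
−0.109·log₂(0.109) = 0.3485
Sum ≈ 2.5846 → 2.585 bits.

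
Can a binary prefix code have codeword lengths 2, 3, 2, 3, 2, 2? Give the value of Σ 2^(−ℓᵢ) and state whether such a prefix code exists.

1.25; no

With common denominator 2^3 = 8: Σ 2^(−ℓᵢ) = 2/8 + 1/8 + 2/8 + 1/8 + 2/8 + 2/8 = 10/8 = 1.25.
Kraft's inequality requires Σ ≤ 1; here Σ = 1.25 > 1, so no such prefix code exists.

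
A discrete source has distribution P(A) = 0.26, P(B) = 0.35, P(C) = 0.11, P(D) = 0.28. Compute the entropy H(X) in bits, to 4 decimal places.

H = −Σ pᵢ log₂ pᵢ.
−0.26·log₂(0.26) = 0.5053
−0.35·log₂(0.35) = 0.5301
−0.11·log₂(0.11) = 0.3503
−0.28·log₂(0.28) = 0.5142
Sum ≈ 1.8999 → 1.8999 bits.

1.8999 bits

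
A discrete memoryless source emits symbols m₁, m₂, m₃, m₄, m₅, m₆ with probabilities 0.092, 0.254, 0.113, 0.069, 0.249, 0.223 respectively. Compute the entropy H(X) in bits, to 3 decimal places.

2.423 bits

H = −Σ pᵢ log₂ pᵢ.
−0.092·log₂(0.092) = 0.3167
−0.254·log₂(0.254) = 0.5022
−0.113·log₂(0.113) = 0.3555
−0.069·log₂(0.069) = 0.2662
−0.249·log₂(0.249) = 0.4994
−0.223·log₂(0.223) = 0.4828
Sum ≈ 2.4227 → 2.423 bits.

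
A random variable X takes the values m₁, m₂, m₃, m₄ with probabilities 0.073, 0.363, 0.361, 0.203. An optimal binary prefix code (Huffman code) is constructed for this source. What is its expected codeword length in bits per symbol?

Repeatedly combine the two least-probable nodes; the expected code length is the sum of the merged weights.
merge 73/1000 + 203/1000 → 69/250
merge 69/250 + 361/1000 → 637/1000
merge 363/1000 + 637/1000 → 1
L = 69/250 + 637/1000 + 1 = 1913/1000 = 1.913 bits/symbol.

1.913 bits/symbol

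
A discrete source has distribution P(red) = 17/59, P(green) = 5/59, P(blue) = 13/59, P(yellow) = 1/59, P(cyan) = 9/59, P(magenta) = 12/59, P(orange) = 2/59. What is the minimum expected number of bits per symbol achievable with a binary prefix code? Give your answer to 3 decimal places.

2.475 bits/symbol

Repeatedly combine the two least-probable nodes; the expected code length is the sum of the merged weights.
merge 1/59 + 2/59 → 3/59
merge 3/59 + 5/59 → 8/59
merge 8/59 + 9/59 → 17/59
merge 12/59 + 13/59 → 25/59
merge 17/59 + 17/59 → 34/59
merge 25/59 + 34/59 → 1
L = 3/59 + 8/59 + 17/59 + 25/59 + 34/59 + 1 = 146/59 ≈ 2.475 bits/symbol.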